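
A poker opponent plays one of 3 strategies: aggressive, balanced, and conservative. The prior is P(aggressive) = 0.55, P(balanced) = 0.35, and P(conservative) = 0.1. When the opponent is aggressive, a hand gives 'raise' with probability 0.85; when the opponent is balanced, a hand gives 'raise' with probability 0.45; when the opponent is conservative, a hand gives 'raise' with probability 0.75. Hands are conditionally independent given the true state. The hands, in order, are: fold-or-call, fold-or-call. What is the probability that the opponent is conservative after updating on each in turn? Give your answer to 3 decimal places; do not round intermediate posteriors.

0.050

After 'fold-or-call': normaliser = 0.15·0.5500 + 0.55·0.3500 + 0.25·0.1000; P(aggressive) ≈ 0.2750, P(balanced) ≈ 0.6417, P(conservative) ≈ 0.0833
After 'fold-or-call': normaliser = 0.15·0.2750 + 0.55·0.6417 + 0.25·0.0833; P(aggressive) ≈ 0.0994, P(balanced) ≈ 0.8504, P(conservative) ≈ 0.0502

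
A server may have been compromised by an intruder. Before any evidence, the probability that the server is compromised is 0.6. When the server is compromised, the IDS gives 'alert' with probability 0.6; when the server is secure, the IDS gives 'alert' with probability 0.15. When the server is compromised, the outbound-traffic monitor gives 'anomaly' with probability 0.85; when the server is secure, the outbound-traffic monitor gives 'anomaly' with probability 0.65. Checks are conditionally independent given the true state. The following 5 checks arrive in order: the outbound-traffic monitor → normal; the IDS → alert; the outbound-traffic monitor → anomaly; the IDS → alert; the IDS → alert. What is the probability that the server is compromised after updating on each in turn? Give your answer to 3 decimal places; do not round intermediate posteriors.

After the outbound-traffic monitor='normal': P(compromised) = 0.15·0.6000 / (0.15·0.6000 + 0.35·0.4000) ≈ 0.3913
After the IDS='alert': P(compromised) = 0.6·0.3913 / (0.6·0.3913 + 0.15·0.6087) ≈ 0.7200
After the outbound-traffic monitor='anomaly': P(compromised) = 0.85·0.7200 / (0.85·0.7200 + 0.65·0.2800) ≈ 0.7708
After the IDS='alert': P(compromised) = 0.6·0.7708 / (0.6·0.7708 + 0.15·0.2292) ≈ 0.9308
After the IDS='alert': P(compromised) = 0.6·0.9308 / (0.6·0.9308 + 0.15·0.0692) ≈ 0.9818

0.982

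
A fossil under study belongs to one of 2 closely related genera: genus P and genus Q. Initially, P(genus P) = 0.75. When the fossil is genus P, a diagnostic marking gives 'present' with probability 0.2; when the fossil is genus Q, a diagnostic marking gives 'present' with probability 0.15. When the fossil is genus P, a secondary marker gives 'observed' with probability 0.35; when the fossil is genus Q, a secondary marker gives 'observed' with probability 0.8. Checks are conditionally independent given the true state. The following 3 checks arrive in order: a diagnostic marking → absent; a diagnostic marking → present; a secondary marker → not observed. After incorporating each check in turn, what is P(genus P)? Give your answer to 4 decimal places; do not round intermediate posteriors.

After a diagnostic marking='absent': P(genus P) = 0.8·0.7500 / (0.8·0.7500 + 0.85·0.2500) ≈ 0.7385
After a diagnostic marking='present': P(genus P) = 0.2·0.7385 / (0.2·0.7385 + 0.15·0.2615) ≈ 0.7901
After a secondary marker='not observed': P(genus P) = 0.65·0.7901 / (0.65·0.7901 + 0.2·0.2099) ≈ 0.9244

0.9244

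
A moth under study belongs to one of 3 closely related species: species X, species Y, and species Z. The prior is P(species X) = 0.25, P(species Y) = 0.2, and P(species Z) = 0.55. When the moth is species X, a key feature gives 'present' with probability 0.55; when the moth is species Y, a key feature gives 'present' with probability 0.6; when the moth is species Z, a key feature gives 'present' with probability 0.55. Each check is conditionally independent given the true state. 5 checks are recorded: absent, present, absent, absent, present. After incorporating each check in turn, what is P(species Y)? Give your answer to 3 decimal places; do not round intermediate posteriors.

0.173

After 'absent': normaliser = 0.45·0.2500 + 0.4·0.2000 + 0.45·0.5500; P(species X) ≈ 0.2557, P(species Y) ≈ 0.1818, P(species Z) ≈ 0.5625
After 'present': normaliser = 0.55·0.2557 + 0.6·0.1818 + 0.55·0.5625; P(species X) ≈ 0.2515, P(species Y) ≈ 0.1951, P(species Z) ≈ 0.5534
After 'absent': normaliser = 0.45·0.2515 + 0.4·0.1951 + 0.45·0.5534; P(species X) ≈ 0.2571, P(species Y) ≈ 0.1773, P(species Z) ≈ 0.5656
After 'absent': normaliser = 0.45·0.2571 + 0.4·0.1773 + 0.45·0.5656; P(species X) ≈ 0.2623, P(species Y) ≈ 0.1608, P(species Z) ≈ 0.5770
After 'present': normaliser = 0.55·0.2623 + 0.6·0.1608 + 0.55·0.5770; P(species X) ≈ 0.2585, P(species Y) ≈ 0.1728, P(species Z) ≈ 0.5687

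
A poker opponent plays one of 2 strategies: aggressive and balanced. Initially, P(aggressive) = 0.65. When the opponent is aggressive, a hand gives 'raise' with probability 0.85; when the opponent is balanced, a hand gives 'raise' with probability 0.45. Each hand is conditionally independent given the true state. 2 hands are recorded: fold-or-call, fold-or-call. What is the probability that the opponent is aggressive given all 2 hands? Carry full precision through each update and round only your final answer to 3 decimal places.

Apply Bayes' rule sequentially, carrying P(aggressive) forward.
After 'fold-or-call': P(aggressive) = 0.15·0.6500 / (0.15·0.6500 + 0.55·0.3500) ≈ 0.3362
After 'fold-or-call': P(aggressive) = 0.15·0.3362 / (0.15·0.3362 + 0.55·0.6638) ≈ 0.1214

0.121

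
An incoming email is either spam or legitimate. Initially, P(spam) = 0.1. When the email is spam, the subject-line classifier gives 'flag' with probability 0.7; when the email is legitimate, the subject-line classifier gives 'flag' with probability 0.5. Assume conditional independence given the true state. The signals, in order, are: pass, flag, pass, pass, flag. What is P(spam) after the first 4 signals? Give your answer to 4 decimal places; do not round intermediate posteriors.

0.0325

Apply Bayes' rule sequentially, carrying P(spam) forward.
After 'pass': P(spam) = 0.3·0.1000 / (0.3·0.1000 + 0.5·0.9000) ≈ 0.0625
After 'flag': P(spam) = 0.7·0.0625 / (0.7·0.0625 + 0.5·0.9375) ≈ 0.0854
After 'pass': P(spam) = 0.3·0.0854 / (0.3·0.0854 + 0.5·0.9146) ≈ 0.0530
After 'pass': P(spam) = 0.3·0.0530 / (0.3·0.0530 + 0.5·0.9470) ≈ 0.0325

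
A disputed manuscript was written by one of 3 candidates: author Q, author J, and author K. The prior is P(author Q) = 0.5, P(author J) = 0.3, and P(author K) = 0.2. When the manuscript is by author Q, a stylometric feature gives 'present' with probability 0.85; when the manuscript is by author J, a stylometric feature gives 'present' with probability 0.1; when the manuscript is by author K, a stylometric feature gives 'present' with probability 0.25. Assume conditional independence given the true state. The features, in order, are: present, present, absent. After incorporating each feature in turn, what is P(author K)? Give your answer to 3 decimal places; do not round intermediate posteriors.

Apply Bayes' rule sequentially, carrying P(author K) forward.
After 'present': normaliser = 0.85·0.5000 + 0.1·0.3000 + 0.25·0.2000; P(author Q) ≈ 0.8416, P(author J) ≈ 0.0594, P(author K) ≈ 0.0990
After 'present': normaliser = 0.85·0.8416 + 0.1·0.0594 + 0.25·0.0990; P(author Q) ≈ 0.9589, P(author J) ≈ 0.0080, P(author K) ≈ 0.0332
After 'absent': normaliser = 0.15·0.9589 + 0.9·0.0080 + 0.75·0.0332; P(author Q) ≈ 0.8178, P(author J) ≈ 0.0407, P(author K) ≈ 0.1415

0.141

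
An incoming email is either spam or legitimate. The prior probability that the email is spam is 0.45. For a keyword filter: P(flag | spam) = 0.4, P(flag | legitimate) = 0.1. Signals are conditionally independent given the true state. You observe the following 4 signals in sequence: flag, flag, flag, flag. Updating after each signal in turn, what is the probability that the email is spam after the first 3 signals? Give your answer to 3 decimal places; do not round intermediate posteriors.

0.981

Apply Bayes' rule sequentially, carrying P(spam) forward.
After 'flag': P(spam) = 0.4·0.4500 / (0.4·0.4500 + 0.1·0.5500) ≈ 0.7660
After 'flag': P(spam) = 0.4·0.7660 / (0.4·0.7660 + 0.1·0.2340) ≈ 0.9290
After 'flag': P(spam) = 0.4·0.9290 / (0.4·0.9290 + 0.1·0.0710) ≈ 0.9813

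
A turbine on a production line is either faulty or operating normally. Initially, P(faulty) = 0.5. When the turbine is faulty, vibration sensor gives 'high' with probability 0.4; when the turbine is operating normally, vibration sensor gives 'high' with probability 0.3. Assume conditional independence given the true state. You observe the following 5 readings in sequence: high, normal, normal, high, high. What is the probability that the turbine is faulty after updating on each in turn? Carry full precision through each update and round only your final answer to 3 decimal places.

After 'high': P(faulty) = 0.4·0.5000 / (0.4·0.5000 + 0.3·0.5000) ≈ 0.5714
After 'normal': P(faulty) = 0.6·0.5714 / (0.6·0.5714 + 0.7·0.4286) ≈ 0.5333
After 'normal': P(faulty) = 0.6·0.5333 / (0.6·0.5333 + 0.7·0.4667) ≈ 0.4948
After 'high': P(faulty) = 0.4·0.4948 / (0.4·0.4948 + 0.3·0.5052) ≈ 0.5664
After 'high': P(faulty) = 0.4·0.5664 / (0.4·0.5664 + 0.3·0.4336) ≈ 0.6352

0.635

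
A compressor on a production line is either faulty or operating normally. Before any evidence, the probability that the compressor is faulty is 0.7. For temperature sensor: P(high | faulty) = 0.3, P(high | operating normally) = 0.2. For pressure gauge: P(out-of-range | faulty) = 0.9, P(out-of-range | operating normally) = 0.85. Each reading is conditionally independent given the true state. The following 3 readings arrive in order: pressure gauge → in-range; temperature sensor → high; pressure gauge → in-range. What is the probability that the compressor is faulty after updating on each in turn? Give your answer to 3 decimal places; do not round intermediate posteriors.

After pressure gauge='in-range': P(faulty) = 0.1·0.7000 / (0.1·0.7000 + 0.15·0.3000) ≈ 0.6087
After temperature sensor='high': P(faulty) = 0.3·0.6087 / (0.3·0.6087 + 0.2·0.3913) ≈ 0.7000
After pressure gauge='in-range': P(faulty) = 0.1·0.7000 / (0.1·0.7000 + 0.15·0.3000) ≈ 0.6087

0.609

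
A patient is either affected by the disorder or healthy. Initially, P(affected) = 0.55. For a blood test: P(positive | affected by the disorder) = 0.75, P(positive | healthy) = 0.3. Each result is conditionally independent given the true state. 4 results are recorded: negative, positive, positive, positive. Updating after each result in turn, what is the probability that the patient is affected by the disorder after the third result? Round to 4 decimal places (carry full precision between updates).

Each posterior becomes the prior for the next update.
After 'negative': P(affected) = 0.25·0.5500 / (0.25·0.5500 + 0.7·0.4500) ≈ 0.3039
After 'positive': P(affected) = 0.75·0.3039 / (0.75·0.3039 + 0.3·0.6961) ≈ 0.5218
After 'positive': P(affected) = 0.75·0.5218 / (0.75·0.5218 + 0.3·0.4782) ≈ 0.7318

0.7318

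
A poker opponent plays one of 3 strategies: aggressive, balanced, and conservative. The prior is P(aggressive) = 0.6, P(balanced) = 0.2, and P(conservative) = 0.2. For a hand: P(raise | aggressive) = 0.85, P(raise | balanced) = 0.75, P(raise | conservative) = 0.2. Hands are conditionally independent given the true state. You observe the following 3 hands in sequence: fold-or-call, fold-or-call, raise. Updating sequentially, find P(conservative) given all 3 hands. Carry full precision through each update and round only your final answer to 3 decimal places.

Apply Bayes' rule sequentially, carrying P(conservative) forward.
After 'fold-or-call': normaliser = 0.15·0.6000 + 0.25·0.2000 + 0.8·0.2000; P(aggressive) ≈ 0.3000, P(balanced) ≈ 0.1667, P(conservative) ≈ 0.5333
After 'fold-or-call': normaliser = 0.15·0.3000 + 0.25·0.1667 + 0.8·0.5333; P(aggressive) ≈ 0.0877, P(balanced) ≈ 0.0812, P(conservative) ≈ 0.8312
After 'raise': normaliser = 0.85·0.0877 + 0.75·0.0812 + 0.2·0.8312; P(aggressive) ≈ 0.2470, P(balanced) ≈ 0.2018, P(conservative) ≈ 0.5511

0.551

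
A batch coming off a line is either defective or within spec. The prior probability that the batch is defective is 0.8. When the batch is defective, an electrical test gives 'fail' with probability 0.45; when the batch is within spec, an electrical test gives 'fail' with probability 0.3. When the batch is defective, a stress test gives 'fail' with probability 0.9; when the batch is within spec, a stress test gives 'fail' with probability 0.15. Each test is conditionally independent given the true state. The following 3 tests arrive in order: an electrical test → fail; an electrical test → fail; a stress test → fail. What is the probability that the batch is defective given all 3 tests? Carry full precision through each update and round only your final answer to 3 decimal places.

After an electrical test='fail': P(defective) = 0.45·0.8000 / (0.45·0.8000 + 0.3·0.2000) ≈ 0.8571
After an electrical test='fail': P(defective) = 0.45·0.8571 / (0.45·0.8571 + 0.3·0.1429) ≈ 0.9000
After a stress test='fail': P(defective) = 0.9·0.9000 / (0.9·0.9000 + 0.15·0.1000) ≈ 0.9818

0.982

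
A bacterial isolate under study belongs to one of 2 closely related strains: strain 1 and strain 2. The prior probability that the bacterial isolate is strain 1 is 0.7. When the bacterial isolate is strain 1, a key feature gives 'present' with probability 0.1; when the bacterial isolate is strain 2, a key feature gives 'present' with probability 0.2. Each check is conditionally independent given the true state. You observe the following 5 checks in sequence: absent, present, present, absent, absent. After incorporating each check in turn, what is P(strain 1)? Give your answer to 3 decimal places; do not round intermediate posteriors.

Each posterior becomes the prior for the next update.
After 'absent': P(strain 1) = 0.9·0.7000 / (0.9·0.7000 + 0.8·0.3000) ≈ 0.7241
After 'present': P(strain 1) = 0.1·0.7241 / (0.1·0.7241 + 0.2·0.2759) ≈ 0.5676
After 'present': P(strain 1) = 0.1·0.5676 / (0.1·0.5676 + 0.2·0.4324) ≈ 0.3962
After 'absent': P(strain 1) = 0.9·0.3962 / (0.9·0.3962 + 0.8·0.6038) ≈ 0.4247
After 'absent': P(strain 1) = 0.9·0.4247 / (0.9·0.4247 + 0.8·0.5753) ≈ 0.4537

0.454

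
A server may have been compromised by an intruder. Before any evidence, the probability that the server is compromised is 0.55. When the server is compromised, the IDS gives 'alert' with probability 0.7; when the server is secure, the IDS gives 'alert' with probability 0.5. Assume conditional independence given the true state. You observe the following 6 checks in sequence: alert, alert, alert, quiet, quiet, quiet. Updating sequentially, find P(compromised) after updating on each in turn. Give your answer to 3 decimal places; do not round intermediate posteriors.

After 'alert': P(compromised) = 0.7·0.5500 / (0.7·0.5500 + 0.5·0.4500) ≈ 0.6311
After 'alert': P(compromised) = 0.7·0.6311 / (0.7·0.6311 + 0.5·0.3689) ≈ 0.7055
After 'alert': P(compromised) = 0.7·0.7055 / (0.7·0.7055 + 0.5·0.2945) ≈ 0.7703
After 'quiet': P(compromised) = 0.3·0.7703 / (0.3·0.7703 + 0.5·0.2297) ≈ 0.6680
After 'quiet': P(compromised) = 0.3·0.6680 / (0.3·0.6680 + 0.5·0.3320) ≈ 0.5470
After 'quiet': P(compromised) = 0.3·0.5470 / (0.3·0.5470 + 0.5·0.4530) ≈ 0.4201

0.420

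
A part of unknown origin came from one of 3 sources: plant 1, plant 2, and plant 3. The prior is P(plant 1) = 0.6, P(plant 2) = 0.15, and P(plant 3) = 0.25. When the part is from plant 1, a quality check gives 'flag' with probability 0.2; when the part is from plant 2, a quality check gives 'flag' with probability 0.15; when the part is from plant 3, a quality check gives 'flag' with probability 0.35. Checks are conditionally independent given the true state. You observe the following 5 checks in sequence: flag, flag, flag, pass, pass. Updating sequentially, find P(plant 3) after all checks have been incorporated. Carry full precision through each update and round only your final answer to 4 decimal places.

Apply Bayes' rule sequentially, carrying P(plant 3) forward.
After 'flag': normaliser = 0.2·0.6000 + 0.15·0.1500 + 0.35·0.2500; P(plant 1) ≈ 0.5217, P(plant 2) ≈ 0.0978, P(plant 3) ≈ 0.3804
After 'flag': normaliser = 0.2·0.5217 + 0.15·0.0978 + 0.35·0.3804; P(plant 1) ≈ 0.4138, P(plant 2) ≈ 0.0582, P(plant 3) ≈ 0.5280
After 'flag': normaliser = 0.2·0.4138 + 0.15·0.0582 + 0.35·0.5280; P(plant 1) ≈ 0.2995, P(plant 2) ≈ 0.0316, P(plant 3) ≈ 0.6689
After 'pass': normaliser = 0.8·0.2995 + 0.85·0.0316 + 0.65·0.6689; P(plant 1) ≈ 0.3417, P(plant 2) ≈ 0.0383, P(plant 3) ≈ 0.6200
After 'pass': normaliser = 0.8·0.3417 + 0.85·0.0383 + 0.65·0.6200; P(plant 1) ≈ 0.3856, P(plant 2) ≈ 0.0459, P(plant 3) ≈ 0.5685

0.5685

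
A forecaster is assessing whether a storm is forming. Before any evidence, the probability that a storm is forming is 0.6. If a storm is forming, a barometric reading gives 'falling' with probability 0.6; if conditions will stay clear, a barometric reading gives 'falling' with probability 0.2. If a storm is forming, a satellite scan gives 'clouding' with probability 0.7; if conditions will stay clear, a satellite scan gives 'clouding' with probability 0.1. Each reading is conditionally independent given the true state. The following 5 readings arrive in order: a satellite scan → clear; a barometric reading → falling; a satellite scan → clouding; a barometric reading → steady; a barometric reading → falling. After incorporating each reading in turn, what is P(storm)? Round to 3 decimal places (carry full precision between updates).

After a satellite scan='clear': P(storm) = 0.3·0.6000 / (0.3·0.6000 + 0.9·0.4000) ≈ 0.3333
After a barometric reading='falling': P(storm) = 0.6·0.3333 / (0.6·0.3333 + 0.2·0.6667) ≈ 0.6000
After a satellite scan='clouding': P(storm) = 0.7·0.6000 / (0.7·0.6000 + 0.1·0.4000) ≈ 0.9130
After a barometric reading='steady': P(storm) = 0.4·0.9130 / (0.4·0.9130 + 0.8·0.0870) ≈ 0.8400
After a barometric reading='falling': P(storm) = 0.6·0.8400 / (0.6·0.8400 + 0.2·0.1600) ≈ 0.9403

0.940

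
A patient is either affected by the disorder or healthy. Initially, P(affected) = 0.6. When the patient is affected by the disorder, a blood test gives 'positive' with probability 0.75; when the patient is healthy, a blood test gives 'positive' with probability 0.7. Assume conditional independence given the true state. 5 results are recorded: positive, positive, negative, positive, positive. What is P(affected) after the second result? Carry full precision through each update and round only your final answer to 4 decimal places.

0.6326

After 'positive': P(affected) = 0.75·0.6000 / (0.75·0.6000 + 0.7·0.4000) ≈ 0.6164
After 'positive': P(affected) = 0.75·0.6164 / (0.75·0.6164 + 0.7·0.3836) ≈ 0.6326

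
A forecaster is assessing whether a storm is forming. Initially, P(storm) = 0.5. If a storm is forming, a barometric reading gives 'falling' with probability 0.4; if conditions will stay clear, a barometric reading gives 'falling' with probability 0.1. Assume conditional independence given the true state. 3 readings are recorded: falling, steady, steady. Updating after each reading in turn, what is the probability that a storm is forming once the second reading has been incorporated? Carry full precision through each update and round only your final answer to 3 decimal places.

Apply Bayes' rule sequentially, carrying P(storm) forward.
After 'falling': P(storm) = 0.4·0.5000 / (0.4·0.5000 + 0.1·0.5000) ≈ 0.8000
After 'steady': P(storm) = 0.6·0.8000 / (0.6·0.8000 + 0.9·0.2000) ≈ 0.7273

0.727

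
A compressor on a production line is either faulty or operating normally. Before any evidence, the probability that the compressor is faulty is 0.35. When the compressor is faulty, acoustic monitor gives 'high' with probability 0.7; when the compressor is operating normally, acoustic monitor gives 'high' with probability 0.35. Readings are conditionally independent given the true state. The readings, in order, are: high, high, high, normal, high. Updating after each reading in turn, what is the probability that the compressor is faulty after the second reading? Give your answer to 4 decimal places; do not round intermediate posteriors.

After 'high': P(faulty) = 0.7·0.3500 / (0.7·0.3500 + 0.35·0.6500) ≈ 0.5185
After 'high': P(faulty) = 0.7·0.5185 / (0.7·0.5185 + 0.35·0.4815) ≈ 0.6829

0.6829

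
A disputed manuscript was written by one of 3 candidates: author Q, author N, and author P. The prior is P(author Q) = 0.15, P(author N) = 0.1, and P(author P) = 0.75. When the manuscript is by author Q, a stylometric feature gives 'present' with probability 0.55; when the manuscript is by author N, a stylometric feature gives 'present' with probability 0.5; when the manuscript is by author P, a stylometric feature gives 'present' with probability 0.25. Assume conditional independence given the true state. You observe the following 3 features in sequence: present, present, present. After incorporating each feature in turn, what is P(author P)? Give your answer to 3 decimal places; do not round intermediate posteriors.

After 'present': normaliser = 0.55·0.1500 + 0.5·0.1000 + 0.25·0.7500; P(author Q) ≈ 0.2578, P(author N) ≈ 0.1562, P(author P) ≈ 0.5859
After 'present': normaliser = 0.55·0.2578 + 0.5·0.1562 + 0.25·0.5859; P(author Q) ≈ 0.3870, P(author N) ≈ 0.2132, P(author P) ≈ 0.3998
After 'present': normaliser = 0.55·0.3870 + 0.5·0.2132 + 0.25·0.3998; P(author Q) ≈ 0.5075, P(author N) ≈ 0.2542, P(author P) ≈ 0.2383

0.238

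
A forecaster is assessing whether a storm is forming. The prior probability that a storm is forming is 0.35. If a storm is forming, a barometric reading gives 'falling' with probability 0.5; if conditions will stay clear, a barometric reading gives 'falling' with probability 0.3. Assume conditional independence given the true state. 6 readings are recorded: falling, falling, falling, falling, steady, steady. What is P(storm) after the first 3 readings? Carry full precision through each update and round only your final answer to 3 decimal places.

After 'falling': P(storm) = 0.5·0.3500 / (0.5·0.3500 + 0.3·0.6500) ≈ 0.4730
After 'falling': P(storm) = 0.5·0.4730 / (0.5·0.4730 + 0.3·0.5270) ≈ 0.5993
After 'falling': P(storm) = 0.5·0.5993 / (0.5·0.5993 + 0.3·0.4007) ≈ 0.7137

0.714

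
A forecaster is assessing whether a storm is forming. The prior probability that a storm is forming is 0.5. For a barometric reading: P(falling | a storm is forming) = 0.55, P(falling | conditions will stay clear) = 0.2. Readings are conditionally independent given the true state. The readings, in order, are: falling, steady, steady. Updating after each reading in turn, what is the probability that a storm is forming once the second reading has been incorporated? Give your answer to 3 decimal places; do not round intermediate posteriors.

0.607

After 'falling': P(storm) = 0.55·0.5000 / (0.55·0.5000 + 0.2·0.5000) ≈ 0.7333
After 'steady': P(storm) = 0.45·0.7333 / (0.45·0.7333 + 0.8·0.2667) ≈ 0.6074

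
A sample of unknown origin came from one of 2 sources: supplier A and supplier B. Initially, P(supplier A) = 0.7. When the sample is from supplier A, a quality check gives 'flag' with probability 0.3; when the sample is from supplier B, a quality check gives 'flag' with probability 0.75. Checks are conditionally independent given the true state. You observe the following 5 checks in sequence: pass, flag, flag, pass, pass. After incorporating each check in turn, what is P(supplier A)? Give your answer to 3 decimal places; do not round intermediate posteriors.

0.891

After 'pass': P(supplier A) = 0.7·0.7000 / (0.7·0.7000 + 0.25·0.3000) ≈ 0.8673
After 'flag': P(supplier A) = 0.3·0.8673 / (0.3·0.8673 + 0.75·0.1327) ≈ 0.7232
After 'flag': P(supplier A) = 0.3·0.7232 / (0.3·0.7232 + 0.75·0.2768) ≈ 0.5111
After 'pass': P(supplier A) = 0.7·0.5111 / (0.7·0.5111 + 0.25·0.4889) ≈ 0.7453
After 'pass': P(supplier A) = 0.7·0.7453 / (0.7·0.7453 + 0.25·0.2547) ≈ 0.8913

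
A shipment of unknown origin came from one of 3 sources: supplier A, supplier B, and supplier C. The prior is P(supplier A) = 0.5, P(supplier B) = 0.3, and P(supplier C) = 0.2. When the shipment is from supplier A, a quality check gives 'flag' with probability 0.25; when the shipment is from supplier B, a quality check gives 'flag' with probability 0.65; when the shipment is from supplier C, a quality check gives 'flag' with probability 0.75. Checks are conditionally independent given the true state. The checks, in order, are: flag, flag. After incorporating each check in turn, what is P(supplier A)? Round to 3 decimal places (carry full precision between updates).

Each posterior becomes the prior for the next update.
After 'flag': normaliser = 0.25·0.5000 + 0.65·0.3000 + 0.75·0.2000; P(supplier A) ≈ 0.2660, P(supplier B) ≈ 0.4149, P(supplier C) ≈ 0.3191
After 'flag': normaliser = 0.25·0.2660 + 0.65·0.4149 + 0.75·0.3191; P(supplier A) ≈ 0.1155, P(supplier B) ≈ 0.4686, P(supplier C) ≈ 0.4159

0.116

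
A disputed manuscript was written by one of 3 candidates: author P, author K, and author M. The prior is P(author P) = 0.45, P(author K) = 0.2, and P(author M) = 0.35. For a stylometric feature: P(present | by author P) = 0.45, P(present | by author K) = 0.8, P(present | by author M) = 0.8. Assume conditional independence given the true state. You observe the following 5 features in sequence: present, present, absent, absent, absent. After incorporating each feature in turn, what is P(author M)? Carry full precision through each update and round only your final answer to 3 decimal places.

0.100

After 'present': normaliser = 0.45·0.4500 + 0.8·0.2000 + 0.8·0.3500; P(author P) ≈ 0.3152, P(author K) ≈ 0.2490, P(author M) ≈ 0.4358
After 'present': normaliser = 0.45·0.3152 + 0.8·0.2490 + 0.8·0.4358; P(author P) ≈ 0.2056, P(author K) ≈ 0.2889, P(author M) ≈ 0.5055
After 'absent': normaliser = 0.55·0.2056 + 0.2·0.2889 + 0.2·0.5055; P(author P) ≈ 0.4159, P(author K) ≈ 0.2124, P(author M) ≈ 0.3717
After 'absent': normaliser = 0.55·0.4159 + 0.2·0.2124 + 0.2·0.3717; P(author P) ≈ 0.6619, P(author K) ≈ 0.1229, P(author M) ≈ 0.2152
After 'absent': normaliser = 0.55·0.6619 + 0.2·0.1229 + 0.2·0.2152; P(author P) ≈ 0.8434, P(author K) ≈ 0.0570, P(author M) ≈ 0.0997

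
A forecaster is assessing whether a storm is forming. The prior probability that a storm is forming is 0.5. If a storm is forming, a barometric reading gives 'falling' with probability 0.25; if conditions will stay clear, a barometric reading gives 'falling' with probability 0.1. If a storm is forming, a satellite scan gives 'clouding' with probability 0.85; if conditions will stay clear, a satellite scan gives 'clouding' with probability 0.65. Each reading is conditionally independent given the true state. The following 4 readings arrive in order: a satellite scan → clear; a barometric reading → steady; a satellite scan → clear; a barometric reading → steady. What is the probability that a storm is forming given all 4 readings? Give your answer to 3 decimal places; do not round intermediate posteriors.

0.113

After a satellite scan='clear': P(storm) = 0.15·0.5000 / (0.15·0.5000 + 0.35·0.5000) ≈ 0.3000
After a barometric reading='steady': P(storm) = 0.75·0.3000 / (0.75·0.3000 + 0.9·0.7000) ≈ 0.2632
After a satellite scan='clear': P(storm) = 0.15·0.2632 / (0.15·0.2632 + 0.35·0.7368) ≈ 0.1327
After a barometric reading='steady': P(storm) = 0.75·0.1327 / (0.75·0.1327 + 0.9·0.8673) ≈ 0.1131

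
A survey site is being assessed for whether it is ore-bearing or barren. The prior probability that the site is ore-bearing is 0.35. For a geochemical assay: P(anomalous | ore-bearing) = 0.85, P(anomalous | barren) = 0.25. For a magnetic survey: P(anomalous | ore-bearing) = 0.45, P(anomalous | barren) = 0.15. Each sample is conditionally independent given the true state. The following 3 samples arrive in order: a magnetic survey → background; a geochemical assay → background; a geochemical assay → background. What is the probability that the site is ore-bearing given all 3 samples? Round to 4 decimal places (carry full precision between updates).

0.0137

After a magnetic survey='background': P(ore) = 0.55·0.3500 / (0.55·0.3500 + 0.85·0.6500) ≈ 0.2584
After a geochemical assay='background': P(ore) = 0.15·0.2584 / (0.15·0.2584 + 0.75·0.7416) ≈ 0.0651
After a geochemical assay='background': P(ore) = 0.15·0.0651 / (0.15·0.0651 + 0.75·0.9349) ≈ 0.0137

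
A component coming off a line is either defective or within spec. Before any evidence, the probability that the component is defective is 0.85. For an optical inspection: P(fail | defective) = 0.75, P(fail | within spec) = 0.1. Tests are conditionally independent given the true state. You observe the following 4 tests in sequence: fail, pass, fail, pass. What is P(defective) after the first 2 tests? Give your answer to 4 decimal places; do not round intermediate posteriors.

0.9219

Each posterior becomes the prior for the next update.
After 'fail': P(defective) = 0.75·0.8500 / (0.75·0.8500 + 0.1·0.1500) ≈ 0.9770
After 'pass': P(defective) = 0.25·0.9770 / (0.25·0.9770 + 0.9·0.0230) ≈ 0.9219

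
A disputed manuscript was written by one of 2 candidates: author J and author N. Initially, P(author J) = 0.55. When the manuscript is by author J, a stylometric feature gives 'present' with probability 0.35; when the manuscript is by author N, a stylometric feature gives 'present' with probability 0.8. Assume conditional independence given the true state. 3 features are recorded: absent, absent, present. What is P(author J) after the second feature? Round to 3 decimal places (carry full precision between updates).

0.928

Apply Bayes' rule sequentially, carrying P(author J) forward.
After 'absent': P(author J) = 0.65·0.5500 / (0.65·0.5500 + 0.2·0.4500) ≈ 0.7989
After 'absent': P(author J) = 0.65·0.7989 / (0.65·0.7989 + 0.2·0.2011) ≈ 0.9281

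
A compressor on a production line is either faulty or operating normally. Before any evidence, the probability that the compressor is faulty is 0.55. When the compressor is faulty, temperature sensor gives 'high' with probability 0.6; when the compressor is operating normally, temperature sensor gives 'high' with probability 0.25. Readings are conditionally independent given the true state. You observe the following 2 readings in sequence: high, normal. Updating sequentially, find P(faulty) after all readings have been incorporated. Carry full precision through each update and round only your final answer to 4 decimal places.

After 'high': P(faulty) = 0.6·0.5500 / (0.6·0.5500 + 0.25·0.4500) ≈ 0.7458
After 'normal': P(faulty) = 0.4·0.7458 / (0.4·0.7458 + 0.75·0.2542) ≈ 0.6101

0.6101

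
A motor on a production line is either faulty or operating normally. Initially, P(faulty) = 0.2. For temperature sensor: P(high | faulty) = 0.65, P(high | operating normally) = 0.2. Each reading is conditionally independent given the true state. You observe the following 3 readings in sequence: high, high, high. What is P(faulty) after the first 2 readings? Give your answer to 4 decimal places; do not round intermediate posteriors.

0.7253

After 'high': P(faulty) = 0.65·0.2000 / (0.65·0.2000 + 0.2·0.8000) ≈ 0.4483
After 'high': P(faulty) = 0.65·0.4483 / (0.65·0.4483 + 0.2·0.5517) ≈ 0.7253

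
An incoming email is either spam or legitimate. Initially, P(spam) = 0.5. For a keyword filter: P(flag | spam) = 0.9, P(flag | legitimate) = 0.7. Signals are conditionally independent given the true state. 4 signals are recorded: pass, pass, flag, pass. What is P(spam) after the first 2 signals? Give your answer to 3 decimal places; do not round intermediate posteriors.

After 'pass': P(spam) = 0.1·0.5000 / (0.1·0.5000 + 0.3·0.5000) ≈ 0.2500
After 'pass': P(spam) = 0.1·0.2500 / (0.1·0.2500 + 0.3·0.7500) ≈ 0.1000

0.100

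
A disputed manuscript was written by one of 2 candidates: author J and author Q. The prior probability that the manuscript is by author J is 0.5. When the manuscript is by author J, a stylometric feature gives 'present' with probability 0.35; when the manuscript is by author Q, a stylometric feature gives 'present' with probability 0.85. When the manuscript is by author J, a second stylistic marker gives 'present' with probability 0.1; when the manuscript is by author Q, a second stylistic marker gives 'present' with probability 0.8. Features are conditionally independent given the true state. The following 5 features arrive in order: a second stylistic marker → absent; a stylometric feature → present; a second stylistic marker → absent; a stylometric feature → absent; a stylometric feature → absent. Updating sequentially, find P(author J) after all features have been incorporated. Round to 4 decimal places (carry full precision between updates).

0.9937

After a second stylistic marker='absent': P(author J) = 0.9·0.5000 / (0.9·0.5000 + 0.2·0.5000) ≈ 0.8182
After a stylometric feature='present': P(author J) = 0.35·0.8182 / (0.35·0.8182 + 0.85·0.1818) ≈ 0.6495
After a second stylistic marker='absent': P(author J) = 0.9·0.6495 / (0.9·0.6495 + 0.2·0.3505) ≈ 0.8929
After a stylometric feature='absent': P(author J) = 0.65·0.8929 / (0.65·0.8929 + 0.15·0.1071) ≈ 0.9731
After a stylometric feature='absent': P(author J) = 0.65·0.9731 / (0.65·0.9731 + 0.15·0.0269) ≈ 0.9937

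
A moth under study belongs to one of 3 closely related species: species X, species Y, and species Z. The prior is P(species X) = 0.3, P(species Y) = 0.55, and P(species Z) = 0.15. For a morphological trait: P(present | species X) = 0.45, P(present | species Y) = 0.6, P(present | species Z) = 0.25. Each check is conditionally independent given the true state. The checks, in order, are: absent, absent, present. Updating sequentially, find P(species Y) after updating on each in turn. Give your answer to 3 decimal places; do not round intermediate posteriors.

After 'absent': normaliser = 0.55·0.3000 + 0.4·0.5500 + 0.75·0.1500; P(species X) ≈ 0.3317, P(species Y) ≈ 0.4422, P(species Z) ≈ 0.2261
After 'absent': normaliser = 0.55·0.3317 + 0.4·0.4422 + 0.75·0.2261; P(species X) ≈ 0.3449, P(species Y) ≈ 0.3344, P(species Z) ≈ 0.3207
After 'present': normaliser = 0.45·0.3449 + 0.6·0.3344 + 0.25·0.3207; P(species X) ≈ 0.3559, P(species Y) ≈ 0.4602, P(species Z) ≈ 0.1839

0.460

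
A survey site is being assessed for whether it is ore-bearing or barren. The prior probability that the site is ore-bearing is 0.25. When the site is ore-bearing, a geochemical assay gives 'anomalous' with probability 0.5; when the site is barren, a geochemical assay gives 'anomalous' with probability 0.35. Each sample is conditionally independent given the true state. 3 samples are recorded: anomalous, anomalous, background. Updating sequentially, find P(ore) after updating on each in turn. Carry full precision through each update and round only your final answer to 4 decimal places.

0.3435

Apply Bayes' rule sequentially, carrying P(ore) forward.
After 'anomalous': P(ore) = 0.5·0.2500 / (0.5·0.2500 + 0.35·0.7500) ≈ 0.3226
After 'anomalous': P(ore) = 0.5·0.3226 / (0.5·0.3226 + 0.35·0.6774) ≈ 0.4049
After 'background': P(ore) = 0.5·0.4049 / (0.5·0.4049 + 0.65·0.5951) ≈ 0.3435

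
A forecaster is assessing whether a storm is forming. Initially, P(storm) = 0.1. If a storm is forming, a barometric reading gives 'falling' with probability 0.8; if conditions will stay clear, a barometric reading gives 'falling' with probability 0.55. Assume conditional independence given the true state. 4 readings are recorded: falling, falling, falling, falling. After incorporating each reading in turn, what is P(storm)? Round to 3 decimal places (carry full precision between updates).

0.332

After 'falling': P(storm) = 0.8·0.1000 / (0.8·0.1000 + 0.55·0.9000) ≈ 0.1391
After 'falling': P(storm) = 0.8·0.1391 / (0.8·0.1391 + 0.55·0.8609) ≈ 0.1903
After 'falling': P(storm) = 0.8·0.1903 / (0.8·0.1903 + 0.55·0.8097) ≈ 0.2548
After 'falling': P(storm) = 0.8·0.2548 / (0.8·0.2548 + 0.55·0.7452) ≈ 0.3322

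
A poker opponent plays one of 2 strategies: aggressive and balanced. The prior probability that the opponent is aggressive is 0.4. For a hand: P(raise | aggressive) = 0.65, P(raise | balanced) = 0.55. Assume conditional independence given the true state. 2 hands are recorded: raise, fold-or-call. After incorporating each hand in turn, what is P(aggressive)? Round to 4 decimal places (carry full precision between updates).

After 'raise': P(aggressive) = 0.65·0.4000 / (0.65·0.4000 + 0.55·0.6000) ≈ 0.4407
After 'fold-or-call': P(aggressive) = 0.35·0.4407 / (0.35·0.4407 + 0.45·0.5593) ≈ 0.3800

0.3800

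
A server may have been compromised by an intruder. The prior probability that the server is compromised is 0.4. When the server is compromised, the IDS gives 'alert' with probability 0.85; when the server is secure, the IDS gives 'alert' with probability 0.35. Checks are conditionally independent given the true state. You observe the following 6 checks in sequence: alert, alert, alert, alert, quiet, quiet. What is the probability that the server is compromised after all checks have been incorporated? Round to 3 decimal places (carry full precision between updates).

0.553

After 'alert': P(compromised) = 0.85·0.4000 / (0.85·0.4000 + 0.35·0.6000) ≈ 0.6182
After 'alert': P(compromised) = 0.85·0.6182 / (0.85·0.6182 + 0.35·0.3818) ≈ 0.7972
After 'alert': P(compromised) = 0.85·0.7972 / (0.85·0.7972 + 0.35·0.2028) ≈ 0.9052
After 'alert': P(compromised) = 0.85·0.9052 / (0.85·0.9052 + 0.35·0.0948) ≈ 0.9587
After 'quiet': P(compromised) = 0.15·0.9587 / (0.15·0.9587 + 0.65·0.0413) ≈ 0.8426
After 'quiet': P(compromised) = 0.15·0.8426 / (0.15·0.8426 + 0.65·0.1574) ≈ 0.5526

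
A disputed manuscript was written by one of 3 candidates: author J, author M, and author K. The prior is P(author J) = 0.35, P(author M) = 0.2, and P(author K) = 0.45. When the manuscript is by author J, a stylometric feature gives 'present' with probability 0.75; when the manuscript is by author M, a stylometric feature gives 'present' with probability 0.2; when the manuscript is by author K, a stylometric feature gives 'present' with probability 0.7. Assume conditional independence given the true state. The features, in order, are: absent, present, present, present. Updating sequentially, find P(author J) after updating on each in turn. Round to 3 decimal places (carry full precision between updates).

0.437

After 'absent': normaliser = 0.25·0.3500 + 0.8·0.2000 + 0.3·0.4500; P(author J) ≈ 0.2288, P(author M) ≈ 0.4183, P(author K) ≈ 0.3529
After 'present': normaliser = 0.75·0.2288 + 0.2·0.4183 + 0.7·0.3529; P(author J) ≈ 0.3416, P(author M) ≈ 0.1666, P(author K) ≈ 0.4919
After 'present': normaliser = 0.75·0.3416 + 0.2·0.1666 + 0.7·0.4919; P(author J) ≈ 0.4042, P(author M) ≈ 0.0526, P(author K) ≈ 0.5432
After 'present': normaliser = 0.75·0.4042 + 0.2·0.0526 + 0.7·0.5432; P(author J) ≈ 0.4369, P(author M) ≈ 0.0151, P(author K) ≈ 0.5480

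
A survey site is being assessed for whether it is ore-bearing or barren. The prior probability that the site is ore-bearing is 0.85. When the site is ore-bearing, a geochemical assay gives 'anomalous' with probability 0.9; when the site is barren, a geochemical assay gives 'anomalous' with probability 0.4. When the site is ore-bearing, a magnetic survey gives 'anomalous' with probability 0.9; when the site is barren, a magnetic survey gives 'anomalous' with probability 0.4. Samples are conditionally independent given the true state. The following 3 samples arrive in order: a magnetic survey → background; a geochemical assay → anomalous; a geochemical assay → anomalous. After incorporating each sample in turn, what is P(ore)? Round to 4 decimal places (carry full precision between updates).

0.8270

After a magnetic survey='background': P(ore) = 0.1·0.8500 / (0.1·0.8500 + 0.6·0.1500) ≈ 0.4857
After a geochemical assay='anomalous': P(ore) = 0.9·0.4857 / (0.9·0.4857 + 0.4·0.5143) ≈ 0.6800
After a geochemical assay='anomalous': P(ore) = 0.9·0.6800 / (0.9·0.6800 + 0.4·0.3200) ≈ 0.8270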